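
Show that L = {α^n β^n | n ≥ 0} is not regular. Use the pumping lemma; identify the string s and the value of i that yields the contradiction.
Assume L is regular with pumping length p. Idea: pumping the α-block changes the count balance.
Choose s = α^p β^p (length 2p ≥ p). By the pumping lemma, s = xyz with |xy| ≤ p, |y| > 0. So y = α^k for some k > 0 (since xy is entirely within the α's). Pumping gives xy²z = α^(p+k) β^p, which is not in L since p+k ≠ p.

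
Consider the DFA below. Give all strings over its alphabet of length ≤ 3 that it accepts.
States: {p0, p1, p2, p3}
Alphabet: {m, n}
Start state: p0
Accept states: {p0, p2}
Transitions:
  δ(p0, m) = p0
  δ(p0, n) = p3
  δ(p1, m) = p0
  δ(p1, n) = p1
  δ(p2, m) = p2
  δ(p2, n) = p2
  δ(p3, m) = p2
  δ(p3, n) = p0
ε, m, mm, nm, nn, mmm, mnm, mnn, nmm, nmn, nnm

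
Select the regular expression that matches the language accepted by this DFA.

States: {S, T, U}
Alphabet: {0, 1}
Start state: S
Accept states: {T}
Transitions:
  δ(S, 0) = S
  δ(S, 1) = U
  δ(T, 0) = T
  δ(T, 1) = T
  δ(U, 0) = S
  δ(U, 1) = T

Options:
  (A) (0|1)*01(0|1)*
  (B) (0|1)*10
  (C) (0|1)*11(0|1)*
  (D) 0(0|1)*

Check each option against the DFA on short strings; one disagreement eliminates an option:
  (A) (0|1)*01(0|1)*: on '01' the DFA goes S → S → U and rejects (U ∉ Accept), but the regex matches it → eliminate
  (B) (0|1)*10: on '10' the DFA goes S → U → S and rejects (S ∉ Accept), but the regex matches it → eliminate
  (C) (0|1)*11(0|1)*: agrees with the DFA on every string of length ≤ 6
  (D) 0(0|1)*: on '0' the DFA goes S → S and rejects (S ∉ Accept), but the regex matches it → eliminate
Only (C) is consistent with the DFA.
(C) (0|1)*11(0|1)*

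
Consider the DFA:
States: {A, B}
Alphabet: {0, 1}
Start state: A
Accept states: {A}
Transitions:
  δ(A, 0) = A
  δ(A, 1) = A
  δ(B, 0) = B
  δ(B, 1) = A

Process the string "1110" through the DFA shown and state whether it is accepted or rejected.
Processing string "1110":
  A --1--> A
  A --1--> A
  A --1--> A
  A --0--> A
Final state: A
Accept states: {A}
Yes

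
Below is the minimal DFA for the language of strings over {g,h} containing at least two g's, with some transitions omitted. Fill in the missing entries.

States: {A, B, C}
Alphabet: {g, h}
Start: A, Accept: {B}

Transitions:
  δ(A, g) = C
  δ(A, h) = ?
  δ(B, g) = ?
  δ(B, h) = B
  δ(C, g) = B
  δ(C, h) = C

From the language and accept set, identify what each state tracks — A: zero g's seen; B: ≥ two g's seen; C: one g seen.
Each missing δ(q, a) is the state matching the new tracked value after reading a.
δ(A, h) = A; δ(B, g) = B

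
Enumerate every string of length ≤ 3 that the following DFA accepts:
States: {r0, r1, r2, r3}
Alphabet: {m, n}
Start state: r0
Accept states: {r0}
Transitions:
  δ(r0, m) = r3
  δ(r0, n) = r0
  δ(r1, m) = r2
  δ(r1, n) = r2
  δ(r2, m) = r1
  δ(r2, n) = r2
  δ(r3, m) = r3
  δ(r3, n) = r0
ε, n, mn, nn, mmn, mnn, nmn, nnn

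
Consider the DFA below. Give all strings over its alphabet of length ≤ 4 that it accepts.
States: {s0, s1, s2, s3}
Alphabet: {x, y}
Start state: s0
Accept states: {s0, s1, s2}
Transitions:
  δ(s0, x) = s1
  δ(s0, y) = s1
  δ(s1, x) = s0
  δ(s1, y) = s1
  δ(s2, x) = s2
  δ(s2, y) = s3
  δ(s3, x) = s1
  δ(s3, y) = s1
ε, x, y, xx, xy, yx, yy, xxx, xxy, xyx, xyy, yxx, yxy, yyx, yyy, xxxx, xxxy, xxyx, xxyy, xyxx, xyxy, xyyx, xyyy, yxxx, yxxy, yxyx, yxyy, yyxx, yyxy, yyyx, yyyy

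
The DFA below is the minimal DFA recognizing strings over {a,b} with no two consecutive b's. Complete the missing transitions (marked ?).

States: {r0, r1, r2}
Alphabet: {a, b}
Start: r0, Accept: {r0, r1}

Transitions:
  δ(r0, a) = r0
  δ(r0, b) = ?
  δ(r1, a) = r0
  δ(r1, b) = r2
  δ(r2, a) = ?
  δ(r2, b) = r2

From the language and accept set, identify what each state tracks — r0: last symbol not b (ok); r1: last symbol b (ok); r2: saw bb (dead).
Each missing δ(q, a) is the state matching the new tracked value after reading a.
δ(r0, b) = r1; δ(r2, a) = r2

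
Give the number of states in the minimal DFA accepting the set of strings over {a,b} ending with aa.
By Myhill–Nerode, count the distinguishable equivalence classes: 3 classes — one per longest suffix of the input that is a prefix of 'aa' (lengths 0 through 2); only the length-2 class is accepting.
3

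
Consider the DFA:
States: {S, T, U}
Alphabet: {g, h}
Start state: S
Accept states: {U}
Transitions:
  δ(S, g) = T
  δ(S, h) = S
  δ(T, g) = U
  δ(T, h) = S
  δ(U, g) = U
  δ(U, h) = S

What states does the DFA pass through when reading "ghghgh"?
read 'g': S → T
  read 'h': T → S
  read 'g': S → T
  read 'h': T → S
  read 'g': S → T
  read 'h': T → S
S -> T -> S -> T -> S -> T -> S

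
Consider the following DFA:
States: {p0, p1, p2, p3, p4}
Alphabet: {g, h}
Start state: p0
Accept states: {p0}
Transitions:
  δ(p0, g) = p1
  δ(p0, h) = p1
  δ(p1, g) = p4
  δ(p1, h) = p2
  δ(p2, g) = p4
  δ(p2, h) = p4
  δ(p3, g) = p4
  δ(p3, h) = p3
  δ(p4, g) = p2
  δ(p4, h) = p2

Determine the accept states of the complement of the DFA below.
Complement accept states = All states \ Original accept states
= {p0, p1, p2, p3, p4} \ {p0}
{p1, p2, p3, p4}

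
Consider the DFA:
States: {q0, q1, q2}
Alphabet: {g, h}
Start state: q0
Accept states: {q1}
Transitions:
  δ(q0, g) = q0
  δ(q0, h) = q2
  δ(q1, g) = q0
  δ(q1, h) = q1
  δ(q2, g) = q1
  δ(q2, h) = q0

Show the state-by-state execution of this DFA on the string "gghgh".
read 'g': q0 → q0
  read 'g': q0 → q0
  read 'h': q0 → q2
  read 'g': q2 → q1
  read 'h': q1 → q1
q0 -> q0 -> q0 -> q2 -> q1 -> q1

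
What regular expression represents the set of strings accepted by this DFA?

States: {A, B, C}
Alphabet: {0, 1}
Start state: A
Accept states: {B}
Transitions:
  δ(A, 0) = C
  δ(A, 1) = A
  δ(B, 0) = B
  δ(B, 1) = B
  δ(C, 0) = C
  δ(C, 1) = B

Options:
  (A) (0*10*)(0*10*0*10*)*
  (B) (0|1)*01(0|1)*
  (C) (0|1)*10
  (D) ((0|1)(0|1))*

Check each option against the DFA on short strings; one disagreement eliminates an option:
  (A) (0*10*)(0*10*0*10*)*: on '1' the DFA goes A → A and rejects (A ∉ Accept), but the regex matches it → eliminate
  (B) (0|1)*01(0|1)*: agrees with the DFA on every string of length ≤ 6
  (C) (0|1)*10: on '01' the DFA goes A → C → B and accepts (B ∈ Accept), but the regex does not match it → eliminate
  (D) ((0|1)(0|1))*: on ε the DFA stays in A and rejects (A ∉ Accept), but the regex matches it → eliminate
Only (B) is consistent with the DFA.
(B) (0|1)*01(0|1)*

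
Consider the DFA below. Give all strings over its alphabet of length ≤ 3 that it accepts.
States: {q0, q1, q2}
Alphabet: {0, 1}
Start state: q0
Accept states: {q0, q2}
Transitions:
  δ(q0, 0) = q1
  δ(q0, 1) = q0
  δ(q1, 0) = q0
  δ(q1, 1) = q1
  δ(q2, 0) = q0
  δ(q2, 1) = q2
ε, 1, 00, 11, 001, 010, 100, 111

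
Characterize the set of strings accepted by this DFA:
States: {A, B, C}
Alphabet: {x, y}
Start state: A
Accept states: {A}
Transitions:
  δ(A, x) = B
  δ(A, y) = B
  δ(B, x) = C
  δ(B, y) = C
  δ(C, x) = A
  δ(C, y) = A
Testing a few strings:
  'xxx' → accept
  'yxx' → accept
  'yxy' → accept
  'yyx' → accept
State roles: A=length ≡ 0 (mod 3); B=length ≡ 1 (mod 3); C=length ≡ 2 (mod 3)
All strings over {x,y} whose length is a multiple of 3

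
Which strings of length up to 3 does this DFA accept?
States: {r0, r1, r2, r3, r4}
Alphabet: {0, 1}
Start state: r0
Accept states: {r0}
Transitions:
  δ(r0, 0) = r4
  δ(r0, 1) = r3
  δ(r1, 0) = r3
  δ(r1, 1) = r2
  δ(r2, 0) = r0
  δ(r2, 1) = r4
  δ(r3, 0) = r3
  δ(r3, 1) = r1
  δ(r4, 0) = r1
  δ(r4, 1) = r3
ε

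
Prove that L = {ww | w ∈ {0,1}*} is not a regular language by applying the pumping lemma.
Assume L is regular with pumping length p. Idea: pumping the leading 0-block breaks the equality of the two halves.
Choose s = 0^p 1 0^p 1 ∈ L (with w = 0^p 1). |s| = 2p+2 ≥ p. By the pumping lemma, s = xyz with |xy| ≤ p, |y| > 0, so y = 0^k with k ≥ 1, in the first 0-block. Then xy²z = 0^(p+k) 1 0^p 1, of length 2p+2+k. If k is odd this length is odd, so it cannot be of the form ww. If k is even, each half has length p+1+k/2 ≤ p+k, so the first half lies entirely inside the leading 0-block and contains no 1, while the second half ends in 1; the halves differ. Either way xy²z ∉ L.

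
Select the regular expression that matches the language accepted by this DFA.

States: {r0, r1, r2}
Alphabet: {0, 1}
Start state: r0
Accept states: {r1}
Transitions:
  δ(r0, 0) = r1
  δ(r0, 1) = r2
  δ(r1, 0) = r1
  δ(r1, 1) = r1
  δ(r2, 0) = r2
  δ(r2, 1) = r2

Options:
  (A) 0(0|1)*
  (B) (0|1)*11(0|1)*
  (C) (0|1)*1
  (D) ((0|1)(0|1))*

Check each option against the DFA on short strings; one disagreement eliminates an option:
  (A) 0(0|1)*: agrees with the DFA on every string of length ≤ 6
  (B) (0|1)*11(0|1)*: on '0' the DFA goes r0 → r1 and accepts (r1 ∈ Accept), but the regex does not match it → eliminate
  (C) (0|1)*1: on '0' the DFA goes r0 → r1 and accepts (r1 ∈ Accept), but the regex does not match it → eliminate
  (D) ((0|1)(0|1))*: on ε the DFA stays in r0 and rejects (r0 ∉ Accept), but the regex matches it → eliminate
Only (A) is consistent with the DFA.
(A) 0(0|1)*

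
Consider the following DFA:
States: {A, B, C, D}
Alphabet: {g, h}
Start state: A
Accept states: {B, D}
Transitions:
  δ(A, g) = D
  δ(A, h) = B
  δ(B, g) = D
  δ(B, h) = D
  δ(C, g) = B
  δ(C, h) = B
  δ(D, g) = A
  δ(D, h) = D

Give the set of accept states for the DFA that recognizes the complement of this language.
Complement accept states = All states \ Original accept states
= {A, B, C, D} \ {B, D}
{A, C}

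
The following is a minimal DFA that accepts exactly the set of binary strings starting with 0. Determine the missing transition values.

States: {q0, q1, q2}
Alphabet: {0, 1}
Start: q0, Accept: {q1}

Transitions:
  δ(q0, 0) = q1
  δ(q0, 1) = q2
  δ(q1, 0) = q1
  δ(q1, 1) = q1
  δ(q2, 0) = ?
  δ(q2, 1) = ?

From the language and accept set, identify what each state tracks — q0: no input read; q1: started with 0; q2: started with 1 (dead).
Each missing δ(q, a) is the state matching the new tracked value after reading a.
δ(q2, 0) = q2; δ(q2, 1) = q2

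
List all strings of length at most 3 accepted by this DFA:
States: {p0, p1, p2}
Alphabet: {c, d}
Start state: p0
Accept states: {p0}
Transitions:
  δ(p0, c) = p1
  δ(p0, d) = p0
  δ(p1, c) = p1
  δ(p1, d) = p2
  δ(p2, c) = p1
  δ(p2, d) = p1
ε, d, dd, ddd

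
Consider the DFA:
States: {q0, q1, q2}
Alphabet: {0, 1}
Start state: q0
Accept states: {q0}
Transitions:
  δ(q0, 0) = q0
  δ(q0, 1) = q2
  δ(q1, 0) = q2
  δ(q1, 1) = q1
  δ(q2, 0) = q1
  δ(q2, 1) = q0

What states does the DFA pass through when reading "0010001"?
read '0': q0 → q0
  read '0': q0 → q0
  read '1': q0 → q2
  read '0': q2 → q1
  read '0': q1 → q2
  read '0': q2 → q1
  read '1': q1 → q1
q0 -> q0 -> q0 -> q2 -> q1 -> q2 -> q1 -> q1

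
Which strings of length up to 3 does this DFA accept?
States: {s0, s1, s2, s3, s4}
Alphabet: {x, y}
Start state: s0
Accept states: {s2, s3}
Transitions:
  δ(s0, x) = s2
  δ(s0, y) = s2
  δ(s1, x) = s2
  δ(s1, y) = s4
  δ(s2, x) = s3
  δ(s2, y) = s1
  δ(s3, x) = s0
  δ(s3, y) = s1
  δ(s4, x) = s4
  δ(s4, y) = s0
x, y, xx, yx, xyx, yyx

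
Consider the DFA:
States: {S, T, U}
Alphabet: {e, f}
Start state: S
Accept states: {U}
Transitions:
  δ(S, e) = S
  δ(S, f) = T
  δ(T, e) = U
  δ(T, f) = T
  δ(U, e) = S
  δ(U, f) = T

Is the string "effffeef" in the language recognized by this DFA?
Processing string "effffeef":
  S --e--> S
  S --f--> T
  T --f--> T
  T --f--> T
  T --f--> T
  T --e--> U
  U --e--> S
  S --f--> T
Final state: T
Accept states: {U}
No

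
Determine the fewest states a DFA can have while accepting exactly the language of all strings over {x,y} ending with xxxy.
By Myhill–Nerode, count the distinguishable equivalence classes: 5 classes — one per longest suffix of the input that is a prefix of 'xxxy' (lengths 0 through 4); only the length-4 class is accepting.
5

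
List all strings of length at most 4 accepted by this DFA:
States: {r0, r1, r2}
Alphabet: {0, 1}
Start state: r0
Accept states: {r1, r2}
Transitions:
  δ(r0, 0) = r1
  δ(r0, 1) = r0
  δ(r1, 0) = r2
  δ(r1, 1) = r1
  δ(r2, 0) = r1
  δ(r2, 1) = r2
0, 00, 01, 10, 000, 001, 010, 011, 100, 101, 110, 0000, 0001, 0010, 0011, 0100, 0101, 0110, 0111, 1000, 1001, 1010, 1011, 1100, 1101, 1110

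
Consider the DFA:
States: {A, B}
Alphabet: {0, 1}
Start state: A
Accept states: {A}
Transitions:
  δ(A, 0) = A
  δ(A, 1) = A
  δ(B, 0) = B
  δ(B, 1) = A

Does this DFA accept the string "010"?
Processing string "010":
  A --0--> A
  A --1--> A
  A --0--> A
Final state: A
Accept states: {A}
Yes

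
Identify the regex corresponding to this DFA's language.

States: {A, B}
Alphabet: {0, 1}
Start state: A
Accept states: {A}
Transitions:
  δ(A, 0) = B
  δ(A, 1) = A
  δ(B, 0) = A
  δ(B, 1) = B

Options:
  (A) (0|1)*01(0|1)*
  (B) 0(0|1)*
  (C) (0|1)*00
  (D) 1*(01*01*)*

Check each option against the DFA on short strings; one disagreement eliminates an option:
  (A) (0|1)*01(0|1)*: on ε the DFA stays in A and accepts (A ∈ Accept), but the regex does not match it → eliminate
  (B) 0(0|1)*: on ε the DFA stays in A and accepts (A ∈ Accept), but the regex does not match it → eliminate
  (C) (0|1)*00: on ε the DFA stays in A and accepts (A ∈ Accept), but the regex does not match it → eliminate
  (D) 1*(01*01*)*: agrees with the DFA on every string of length ≤ 6
Only (D) is consistent with the DFA.
(D) 1*(01*01*)*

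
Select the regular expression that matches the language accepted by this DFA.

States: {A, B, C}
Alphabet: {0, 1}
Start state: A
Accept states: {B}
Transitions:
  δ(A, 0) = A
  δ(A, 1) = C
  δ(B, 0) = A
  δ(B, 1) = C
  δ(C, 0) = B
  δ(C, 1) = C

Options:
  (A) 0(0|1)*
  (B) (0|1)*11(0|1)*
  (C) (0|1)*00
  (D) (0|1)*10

Check each option against the DFA on short strings; one disagreement eliminates an option:
  (A) 0(0|1)*: on '0' the DFA goes A → A and rejects (A ∉ Accept), but the regex matches it → eliminate
  (B) (0|1)*11(0|1)*: on '10' the DFA goes A → C → B and accepts (B ∈ Accept), but the regex does not match it → eliminate
  (C) (0|1)*00: on '00' the DFA goes A → A → A and rejects (A ∉ Accept), but the regex matches it → eliminate
  (D) (0|1)*10: agrees with the DFA on every string of length ≤ 6
Only (D) is consistent with the DFA.
(D) (0|1)*10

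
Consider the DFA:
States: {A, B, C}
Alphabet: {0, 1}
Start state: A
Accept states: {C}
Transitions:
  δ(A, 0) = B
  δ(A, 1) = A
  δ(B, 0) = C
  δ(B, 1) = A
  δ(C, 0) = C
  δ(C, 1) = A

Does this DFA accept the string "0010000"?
Processing string "0010000":
  A --0--> B
  B --0--> C
  C --1--> A
  A --0--> B
  B --0--> C
  C --0--> C
  C --0--> C
Final state: C
Accept states: {C}
Yes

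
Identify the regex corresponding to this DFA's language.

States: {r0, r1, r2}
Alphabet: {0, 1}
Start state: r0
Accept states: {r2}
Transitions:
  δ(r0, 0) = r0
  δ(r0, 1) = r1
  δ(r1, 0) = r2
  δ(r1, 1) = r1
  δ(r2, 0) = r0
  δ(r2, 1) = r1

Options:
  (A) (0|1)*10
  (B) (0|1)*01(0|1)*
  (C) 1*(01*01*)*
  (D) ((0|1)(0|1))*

Check each option against the DFA on short strings; one disagreement eliminates an option:
  (A) (0|1)*10: agrees with the DFA on every string of length ≤ 6
  (B) (0|1)*01(0|1)*: on '01' the DFA goes r0 → r0 → r1 and rejects (r1 ∉ Accept), but the regex matches it → eliminate
  (C) 1*(01*01*)*: on ε the DFA stays in r0 and rejects (r0 ∉ Accept), but the regex matches it → eliminate
  (D) ((0|1)(0|1))*: on ε the DFA stays in r0 and rejects (r0 ∉ Accept), but the regex matches it → eliminate
Only (A) is consistent with the DFA.
(A) (0|1)*10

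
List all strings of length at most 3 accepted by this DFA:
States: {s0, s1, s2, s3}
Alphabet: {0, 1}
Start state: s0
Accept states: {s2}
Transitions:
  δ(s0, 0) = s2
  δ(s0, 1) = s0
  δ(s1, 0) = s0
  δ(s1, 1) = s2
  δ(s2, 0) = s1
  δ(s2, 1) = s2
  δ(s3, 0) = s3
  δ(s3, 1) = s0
0, 01, 10, 001, 011, 101, 110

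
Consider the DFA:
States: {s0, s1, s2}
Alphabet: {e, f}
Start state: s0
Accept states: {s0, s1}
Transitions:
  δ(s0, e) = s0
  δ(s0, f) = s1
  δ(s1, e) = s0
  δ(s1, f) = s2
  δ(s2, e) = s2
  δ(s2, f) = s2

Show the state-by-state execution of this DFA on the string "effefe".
read 'e': s0 → s0
  read 'f': s0 → s1
  read 'f': s1 → s2
  read 'e': s2 → s2
  read 'f': s2 → s2
  read 'e': s2 → s2
s0 -> s0 -> s1 -> s2 -> s2 -> s2 -> s2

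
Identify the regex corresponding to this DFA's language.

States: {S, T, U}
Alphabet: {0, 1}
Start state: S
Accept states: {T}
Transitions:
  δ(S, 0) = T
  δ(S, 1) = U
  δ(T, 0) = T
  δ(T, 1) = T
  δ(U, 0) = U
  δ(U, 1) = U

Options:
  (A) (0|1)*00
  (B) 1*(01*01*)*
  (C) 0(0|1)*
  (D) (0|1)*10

Check each option against the DFA on short strings; one disagreement eliminates an option:
  (A) (0|1)*00: on '0' the DFA goes S → T and accepts (T ∈ Accept), but the regex does not match it → eliminate
  (B) 1*(01*01*)*: on ε the DFA stays in S and rejects (S ∉ Accept), but the regex matches it → eliminate
  (C) 0(0|1)*: agrees with the DFA on every string of length ≤ 6
  (D) (0|1)*10: on '0' the DFA goes S → T and accepts (T ∈ Accept), but the regex does not match it → eliminate
Only (C) is consistent with the DFA.
(C) 0(0|1)*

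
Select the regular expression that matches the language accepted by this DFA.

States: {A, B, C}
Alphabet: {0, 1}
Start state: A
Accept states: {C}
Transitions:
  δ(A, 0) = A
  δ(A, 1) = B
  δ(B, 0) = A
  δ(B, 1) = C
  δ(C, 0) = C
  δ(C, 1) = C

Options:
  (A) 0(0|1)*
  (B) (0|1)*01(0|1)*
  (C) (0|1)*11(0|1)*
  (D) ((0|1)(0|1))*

Check each option against the DFA on short strings; one disagreement eliminates an option:
  (A) 0(0|1)*: on '0' the DFA goes A → A and rejects (A ∉ Accept), but the regex matches it → eliminate
  (B) (0|1)*01(0|1)*: on '01' the DFA goes A → A → B and rejects (B ∉ Accept), but the regex matches it → eliminate
  (C) (0|1)*11(0|1)*: agrees with the DFA on every string of length ≤ 6
  (D) ((0|1)(0|1))*: on ε the DFA stays in A and rejects (A ∉ Accept), but the regex matches it → eliminate
Only (C) is consistent with the DFA.
(C) (0|1)*11(0|1)*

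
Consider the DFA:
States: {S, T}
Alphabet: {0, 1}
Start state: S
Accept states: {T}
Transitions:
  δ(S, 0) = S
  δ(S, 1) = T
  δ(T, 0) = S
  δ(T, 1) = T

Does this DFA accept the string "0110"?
Processing string "0110":
  S --0--> S
  S --1--> T
  T --1--> T
  T --0--> S
Final state: S
Accept states: {T}
No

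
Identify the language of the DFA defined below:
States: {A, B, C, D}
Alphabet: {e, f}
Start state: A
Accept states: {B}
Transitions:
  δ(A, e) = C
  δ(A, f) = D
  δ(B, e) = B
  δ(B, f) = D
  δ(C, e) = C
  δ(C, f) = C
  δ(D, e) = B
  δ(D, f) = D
Testing a few strings:
  'f' → reject
  'fe' → accept
  'ee' → reject
  'fee' → accept
State roles: A=no input read; B=started with f, last symbol e; C=started with e (dead); D=started with f, last symbol f
All strings over {e,f} that start with f and end with e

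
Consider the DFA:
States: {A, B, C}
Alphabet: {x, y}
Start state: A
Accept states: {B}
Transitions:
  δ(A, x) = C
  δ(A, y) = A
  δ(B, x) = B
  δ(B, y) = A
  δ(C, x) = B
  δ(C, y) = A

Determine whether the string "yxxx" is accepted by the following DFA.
Processing string "yxxx":
  A --y--> A
  A --x--> C
  C --x--> B
  B --x--> B
Final state: B
Accept states: {B}
Yes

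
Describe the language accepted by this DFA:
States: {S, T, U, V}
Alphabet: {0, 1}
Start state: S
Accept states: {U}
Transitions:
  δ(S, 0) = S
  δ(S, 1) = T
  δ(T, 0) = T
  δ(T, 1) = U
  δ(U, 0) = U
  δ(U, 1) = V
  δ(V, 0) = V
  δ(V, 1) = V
Testing a few strings:
  '000' → reject
  '1' → reject
  '011' → accept
  '0' → reject
State roles: S=zero 1's; T=one 1; U=two 1's; V=≥ three 1's (dead)
All binary strings containing exactly two 1's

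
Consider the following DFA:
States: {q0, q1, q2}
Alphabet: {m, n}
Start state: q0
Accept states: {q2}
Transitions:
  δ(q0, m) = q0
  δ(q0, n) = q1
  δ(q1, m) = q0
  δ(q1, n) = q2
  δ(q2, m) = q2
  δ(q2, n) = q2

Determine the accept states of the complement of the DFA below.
Complement accept states = All states \ Original accept states
= {q0, q1, q2} \ {q2}
{q0, q1}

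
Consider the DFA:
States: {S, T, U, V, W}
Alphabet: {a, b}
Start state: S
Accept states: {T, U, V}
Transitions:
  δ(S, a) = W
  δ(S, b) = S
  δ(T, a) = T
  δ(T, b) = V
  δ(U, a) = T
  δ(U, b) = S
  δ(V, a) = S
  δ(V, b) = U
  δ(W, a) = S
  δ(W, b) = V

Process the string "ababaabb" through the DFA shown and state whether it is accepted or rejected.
Processing string "ababaabb":
  S --a--> W
  W --b--> V
  V --a--> S
  S --b--> S
  S --a--> W
  W --a--> S
  S --b--> S
  S --b--> S
Final state: S
Accept states: {T, U, V}
No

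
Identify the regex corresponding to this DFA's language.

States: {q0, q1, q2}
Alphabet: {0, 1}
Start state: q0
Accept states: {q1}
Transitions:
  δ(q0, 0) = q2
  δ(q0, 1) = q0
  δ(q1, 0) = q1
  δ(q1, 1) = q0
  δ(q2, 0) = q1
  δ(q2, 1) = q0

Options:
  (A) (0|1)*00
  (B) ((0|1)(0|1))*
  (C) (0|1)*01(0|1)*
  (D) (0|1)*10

Check each option against the DFA on short strings; one disagreement eliminates an option:
  (A) (0|1)*00: agrees with the DFA on every string of length ≤ 6
  (B) ((0|1)(0|1))*: on ε the DFA stays in q0 and rejects (q0 ∉ Accept), but the regex matches it → eliminate
  (C) (0|1)*01(0|1)*: on '00' the DFA goes q0 → q2 → q1 and accepts (q1 ∈ Accept), but the regex does not match it → eliminate
  (D) (0|1)*10: on '00' the DFA goes q0 → q2 → q1 and accepts (q1 ∈ Accept), but the regex does not match it → eliminate
Only (A) is consistent with the DFA.
(A) (0|1)*00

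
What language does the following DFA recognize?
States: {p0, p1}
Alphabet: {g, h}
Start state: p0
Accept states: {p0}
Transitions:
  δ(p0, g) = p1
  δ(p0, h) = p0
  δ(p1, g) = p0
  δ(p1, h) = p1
Testing a few strings:
  'h' → accept
  'ghh' → reject
  'ghg' → accept
  'gh' → reject
State roles: p0=even number of g's so far; p1=odd number of g's so far
All strings over {g,h} with an even number of g's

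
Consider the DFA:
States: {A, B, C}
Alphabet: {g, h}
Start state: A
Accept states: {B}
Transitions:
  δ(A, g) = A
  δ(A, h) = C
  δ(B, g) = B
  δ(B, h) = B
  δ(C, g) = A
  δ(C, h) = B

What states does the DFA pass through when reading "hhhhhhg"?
read 'h': A → C
  read 'h': C → B
  read 'h': B → B
  read 'h': B → B
  read 'h': B → B
  read 'h': B → B
  read 'g': B → B
A -> C -> B -> B -> B -> B -> B -> B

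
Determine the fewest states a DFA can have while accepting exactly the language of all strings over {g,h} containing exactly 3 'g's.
By Myhill–Nerode, count the distinguishable equivalence classes: 5 classes — having seen 0, 1, …, 3, or >3 copies of 'g'; the count-3 class is the only accepting one and >3 is dead.
5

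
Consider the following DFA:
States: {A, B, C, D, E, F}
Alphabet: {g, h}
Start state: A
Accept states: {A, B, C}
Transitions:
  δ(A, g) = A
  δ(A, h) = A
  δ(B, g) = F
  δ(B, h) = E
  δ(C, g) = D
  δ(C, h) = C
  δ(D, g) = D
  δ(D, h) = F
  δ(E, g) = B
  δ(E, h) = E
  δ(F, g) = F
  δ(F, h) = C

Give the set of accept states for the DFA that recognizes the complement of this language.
Complement accept states = All states \ Original accept states
= {A, B, C, D, E, F} \ {A, B, C}
{D, E, F}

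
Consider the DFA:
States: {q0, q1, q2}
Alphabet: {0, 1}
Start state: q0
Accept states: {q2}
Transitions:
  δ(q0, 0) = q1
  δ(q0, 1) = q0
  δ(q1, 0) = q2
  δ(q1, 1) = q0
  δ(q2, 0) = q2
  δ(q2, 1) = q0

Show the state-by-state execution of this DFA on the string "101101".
read '1': q0 → q0
  read '0': q0 → q1
  read '1': q1 → q0
  read '1': q0 → q0
  read '0': q0 → q1
  read '1': q1 → q0
q0 -> q0 -> q1 -> q0 -> q0 -> q1 -> q0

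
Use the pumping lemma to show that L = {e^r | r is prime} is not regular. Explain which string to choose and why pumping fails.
Assume L is regular with pumping length p. Idea: pumping by a suitable count produces a composite length.
Let q be a prime with q ≥ p and choose s = e^q ∈ L. By the pumping lemma, s = xyz with |xy| ≤ p, |y| = k ≥ 1. Take i = q+1: |xy^(q+1)z| = q + q·k = q(1+k). Since q ≥ 2 and 1+k ≥ 2, q(1+k) is composite, so xy^(q+1)z ∉ L.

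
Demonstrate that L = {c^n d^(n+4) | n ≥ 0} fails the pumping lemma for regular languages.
Assume L is regular with pumping length p. Idea: pumping the c-block breaks the fixed offset of 4.
Choose s = c^p d^(p+4) ∈ L. By the pumping lemma, s = xyz with |xy| ≤ p, |y| > 0, so y = c^k with k ≥ 1. Then xy²z = c^(p+k) d^(p+4). For this to be in L we would need p+4 = (p+k)+4, i.e. k = 0, contradicting k ≥ 1. So xy²z ∉ L.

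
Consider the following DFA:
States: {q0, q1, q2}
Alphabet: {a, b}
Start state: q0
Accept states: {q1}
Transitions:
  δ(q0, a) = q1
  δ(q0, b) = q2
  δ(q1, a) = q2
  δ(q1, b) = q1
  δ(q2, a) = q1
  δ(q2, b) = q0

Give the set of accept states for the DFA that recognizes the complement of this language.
Complement accept states = All states \ Original accept states
= {q0, q1, q2} \ {q1}
{q0, q2}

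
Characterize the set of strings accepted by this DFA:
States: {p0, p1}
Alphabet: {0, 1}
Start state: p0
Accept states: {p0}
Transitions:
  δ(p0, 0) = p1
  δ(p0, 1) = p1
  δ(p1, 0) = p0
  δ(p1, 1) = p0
Testing a few strings:
  '1' → reject
  '0' → reject
  '11' → accept
  '111' → reject
State roles: p0=even length so far; p1=odd length so far
All binary strings of even length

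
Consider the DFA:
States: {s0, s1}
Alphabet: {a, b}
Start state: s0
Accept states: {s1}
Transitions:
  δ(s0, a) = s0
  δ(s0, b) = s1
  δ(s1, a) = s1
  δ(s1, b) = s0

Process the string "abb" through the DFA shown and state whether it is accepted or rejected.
Processing string "abb":
  s0 --a--> s0
  s0 --b--> s1
  s1 --b--> s0
Final state: s0
Accept states: {s1}
No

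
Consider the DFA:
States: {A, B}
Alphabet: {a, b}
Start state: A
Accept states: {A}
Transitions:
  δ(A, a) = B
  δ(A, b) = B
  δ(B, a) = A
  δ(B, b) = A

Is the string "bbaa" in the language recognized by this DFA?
Processing string "bbaa":
  A --b--> B
  B --b--> A
  A --a--> B
  B --a--> A
Final state: A
Accept states: {A}
Yes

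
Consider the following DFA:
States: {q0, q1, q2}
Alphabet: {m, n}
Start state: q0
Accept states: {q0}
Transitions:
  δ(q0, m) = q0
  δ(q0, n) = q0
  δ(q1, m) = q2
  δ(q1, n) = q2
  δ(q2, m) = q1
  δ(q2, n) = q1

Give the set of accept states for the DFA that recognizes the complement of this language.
Complement accept states = All states \ Original accept states
= {q0, q1, q2} \ {q0}
{q1, q2}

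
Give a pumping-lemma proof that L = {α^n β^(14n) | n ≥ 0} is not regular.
Assume L is regular with pumping length p. Idea: pumping the α-block breaks the 1:14 ratio.
Choose s = α^p β^(14p) (length 15p ≥ p). By the pumping lemma, s = xyz with |xy| ≤ p, |y| > 0, so y = α^k with k ≥ 1. Then xy²z = α^(p+k) β^(14p). For this to be in L we would need 14p = 14(p+k), i.e. 14k = 0, contradicting k ≥ 1. So xy²z ∉ L.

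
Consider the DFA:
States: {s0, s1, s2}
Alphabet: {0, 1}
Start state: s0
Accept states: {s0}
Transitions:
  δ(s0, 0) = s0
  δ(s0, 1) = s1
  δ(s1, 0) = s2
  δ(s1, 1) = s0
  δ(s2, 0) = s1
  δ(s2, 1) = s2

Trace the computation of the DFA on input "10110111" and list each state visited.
read '1': s0 → s1
  read '0': s1 → s2
  read '1': s2 → s2
  read '1': s2 → s2
  read '0': s2 → s1
  read '1': s1 → s0
  read '1': s0 → s1
  read '1': s1 → s0
s0 -> s1 -> s2 -> s2 -> s2 -> s1 -> s0 -> s1 -> s0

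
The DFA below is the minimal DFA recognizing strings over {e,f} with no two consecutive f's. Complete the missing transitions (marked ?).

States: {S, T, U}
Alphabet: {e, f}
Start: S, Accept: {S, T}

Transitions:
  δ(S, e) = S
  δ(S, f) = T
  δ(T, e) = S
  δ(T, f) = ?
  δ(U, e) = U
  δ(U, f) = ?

From the language and accept set, identify what each state tracks — S: last symbol not f (ok); T: last symbol f (ok); U: saw ff (dead).
Each missing δ(q, a) is the state matching the new tracked value after reading a.
δ(T, f) = U; δ(U, f) = U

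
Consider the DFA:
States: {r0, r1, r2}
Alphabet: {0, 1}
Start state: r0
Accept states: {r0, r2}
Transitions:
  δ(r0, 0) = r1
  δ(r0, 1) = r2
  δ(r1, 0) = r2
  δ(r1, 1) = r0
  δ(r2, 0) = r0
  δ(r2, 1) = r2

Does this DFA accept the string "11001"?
Processing string "11001":
  r0 --1--> r2
  r2 --1--> r2
  r2 --0--> r0
  r0 --0--> r1
  r1 --1--> r0
Final state: r0
Accept states: {r0, r2}
Yes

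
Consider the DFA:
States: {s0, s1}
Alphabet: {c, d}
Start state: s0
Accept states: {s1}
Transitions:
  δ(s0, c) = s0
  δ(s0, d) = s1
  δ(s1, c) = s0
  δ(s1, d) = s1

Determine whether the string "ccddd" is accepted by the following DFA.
Processing string "ccddd":
  s0 --c--> s0
  s0 --c--> s0
  s0 --d--> s1
  s1 --d--> s1
  s1 --d--> s1
Final state: s1
Accept states: {s1}
Yes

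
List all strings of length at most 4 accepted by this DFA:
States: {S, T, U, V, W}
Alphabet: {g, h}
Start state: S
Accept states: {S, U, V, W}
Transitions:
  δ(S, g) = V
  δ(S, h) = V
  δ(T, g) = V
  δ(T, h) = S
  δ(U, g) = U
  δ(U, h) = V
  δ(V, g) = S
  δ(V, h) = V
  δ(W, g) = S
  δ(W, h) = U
ε, g, h, gg, gh, hg, hh, ggg, ggh, ghg, ghh, hgg, hgh, hhg, hhh, gggg, gggh, gghg, gghh, ghgg, ghgh, ghhg, ghhh, hggg, hggh, hghg, hghh, hhgg, hhgh, hhhg, hhhh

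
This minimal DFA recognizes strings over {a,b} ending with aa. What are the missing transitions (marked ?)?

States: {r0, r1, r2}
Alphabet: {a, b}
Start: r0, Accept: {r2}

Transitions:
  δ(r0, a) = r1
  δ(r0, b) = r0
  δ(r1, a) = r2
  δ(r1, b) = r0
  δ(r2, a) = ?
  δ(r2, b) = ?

From the language and accept set, identify what each state tracks — r0: last symbol not a; r1: one trailing a; r2: two trailing a's.
Each missing δ(q, a) is the state matching the new tracked value after reading a.
δ(r2, a) = r2; δ(r2, b) = r0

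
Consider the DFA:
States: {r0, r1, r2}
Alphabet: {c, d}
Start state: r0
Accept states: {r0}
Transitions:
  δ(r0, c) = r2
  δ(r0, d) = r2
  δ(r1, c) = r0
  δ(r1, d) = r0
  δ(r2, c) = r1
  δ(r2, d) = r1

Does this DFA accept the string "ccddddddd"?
Processing string "ccddddddd":
  r0 --c--> r2
  r2 --c--> r1
  r1 --d--> r0
  r0 --d--> r2
  r2 --d--> r1
  r1 --d--> r0
  r0 --d--> r2
  r2 --d--> r1
  r1 --d--> r0
Final state: r0
Accept states: {r0}
Yes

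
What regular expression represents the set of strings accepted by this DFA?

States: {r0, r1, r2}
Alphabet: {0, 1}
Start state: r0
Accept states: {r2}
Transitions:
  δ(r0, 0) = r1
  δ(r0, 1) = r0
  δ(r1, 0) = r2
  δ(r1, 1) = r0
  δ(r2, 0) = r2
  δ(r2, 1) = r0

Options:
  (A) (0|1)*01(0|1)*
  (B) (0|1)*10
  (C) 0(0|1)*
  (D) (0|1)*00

Check each option against the DFA on short strings; one disagreement eliminates an option:
  (A) (0|1)*01(0|1)*: on '00' the DFA goes r0 → r1 → r2 and accepts (r2 ∈ Accept), but the regex does not match it → eliminate
  (B) (0|1)*10: on '00' the DFA goes r0 → r1 → r2 and accepts (r2 ∈ Accept), but the regex does not match it → eliminate
  (C) 0(0|1)*: on '0' the DFA goes r0 → r1 and rejects (r1 ∉ Accept), but the regex matches it → eliminate
  (D) (0|1)*00: agrees with the DFA on every string of length ≤ 6
Only (D) is consistent with the DFA.
(D) (0|1)*00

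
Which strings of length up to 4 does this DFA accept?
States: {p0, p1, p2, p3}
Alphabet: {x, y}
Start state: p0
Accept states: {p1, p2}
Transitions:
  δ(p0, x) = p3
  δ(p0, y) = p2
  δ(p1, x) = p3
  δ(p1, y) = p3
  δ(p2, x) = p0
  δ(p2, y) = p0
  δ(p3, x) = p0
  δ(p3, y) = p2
y, xy, xxy, yxy, yyy, xxxy, xyxy, xyyy, yxxy, yyxy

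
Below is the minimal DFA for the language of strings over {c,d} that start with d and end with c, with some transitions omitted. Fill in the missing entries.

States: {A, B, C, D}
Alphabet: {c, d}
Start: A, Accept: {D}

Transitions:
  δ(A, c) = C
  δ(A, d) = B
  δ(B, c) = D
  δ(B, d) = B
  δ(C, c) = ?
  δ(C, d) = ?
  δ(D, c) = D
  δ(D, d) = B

From the language and accept set, identify what each state tracks — A: no input read; B: started with d, last symbol d; C: started with c (dead); D: started with d, last symbol c.
Each missing δ(q, a) is the state matching the new tracked value after reading a.
δ(C, c) = C; δ(C, d) = C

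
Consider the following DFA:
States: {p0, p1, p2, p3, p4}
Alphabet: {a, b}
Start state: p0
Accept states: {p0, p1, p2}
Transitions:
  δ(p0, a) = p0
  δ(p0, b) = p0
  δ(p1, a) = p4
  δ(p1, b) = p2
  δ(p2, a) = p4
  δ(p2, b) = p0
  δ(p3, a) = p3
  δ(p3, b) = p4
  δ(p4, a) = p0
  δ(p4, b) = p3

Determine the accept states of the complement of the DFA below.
Complement accept states = All states \ Original accept states
= {p0, p1, p2, p3, p4} \ {p0, p1, p2}
{p3, p4}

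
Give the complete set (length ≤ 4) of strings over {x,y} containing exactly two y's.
yy, xyy, yxy, yyx, xxyy, xyxy, xyyx, yxxy, yxyx, yyxx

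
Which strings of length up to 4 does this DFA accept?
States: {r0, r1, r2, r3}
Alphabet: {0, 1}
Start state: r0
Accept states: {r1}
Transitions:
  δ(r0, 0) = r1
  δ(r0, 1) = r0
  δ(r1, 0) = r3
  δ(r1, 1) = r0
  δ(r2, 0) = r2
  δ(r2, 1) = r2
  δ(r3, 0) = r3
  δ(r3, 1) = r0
0, 10, 010, 110, 0010, 0110, 1010, 1110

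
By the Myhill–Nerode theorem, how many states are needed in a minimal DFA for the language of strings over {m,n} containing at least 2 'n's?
By Myhill–Nerode, count the distinguishable equivalence classes: 3 classes — having seen 0, 1, or ≥2 copies of 'n'; any two classes i < j (j ≤ 2) are distinguished by the string n^(2−j), which takes class j to 2 copies (accepted) but leaves class i below 2 (rejected).
3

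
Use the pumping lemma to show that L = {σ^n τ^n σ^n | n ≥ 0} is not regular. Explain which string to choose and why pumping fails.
Assume L is regular with pumping length p. Idea: pumping the first σ-block unbalances it against the other two.
Choose s = σ^p τ^p σ^p ∈ L (|s| = 3p ≥ p). By the pumping lemma, s = xyz with |xy| ≤ p, |y| > 0, so y = σ^k with k ≥ 1, inside the first σ-block. Then xy²z = σ^(p+k) τ^p σ^p. The first block has length p+k ≠ p, so the three block lengths are no longer equal and xy²z ∉ L.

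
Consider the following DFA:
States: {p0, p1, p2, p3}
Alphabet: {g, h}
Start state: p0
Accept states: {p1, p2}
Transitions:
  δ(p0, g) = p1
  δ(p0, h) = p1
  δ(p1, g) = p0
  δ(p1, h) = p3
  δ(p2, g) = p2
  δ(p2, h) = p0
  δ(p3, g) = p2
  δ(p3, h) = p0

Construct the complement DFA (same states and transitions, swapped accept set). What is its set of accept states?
Complement accept states = All states \ Original accept states
= {p0, p1, p2, p3} \ {p1, p2}
{p0, p3}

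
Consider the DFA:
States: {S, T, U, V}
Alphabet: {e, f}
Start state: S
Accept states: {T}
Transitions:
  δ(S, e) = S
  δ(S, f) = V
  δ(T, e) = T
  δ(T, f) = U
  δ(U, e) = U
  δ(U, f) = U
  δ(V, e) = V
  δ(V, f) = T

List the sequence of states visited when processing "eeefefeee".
read 'e': S → S
  read 'e': S → S
  read 'e': S → S
  read 'f': S → V
  read 'e': V → V
  read 'f': V → T
  read 'e': T → T
  read 'e': T → T
  read 'e': T → T
S -> S -> S -> S -> V -> V -> T -> T -> T -> T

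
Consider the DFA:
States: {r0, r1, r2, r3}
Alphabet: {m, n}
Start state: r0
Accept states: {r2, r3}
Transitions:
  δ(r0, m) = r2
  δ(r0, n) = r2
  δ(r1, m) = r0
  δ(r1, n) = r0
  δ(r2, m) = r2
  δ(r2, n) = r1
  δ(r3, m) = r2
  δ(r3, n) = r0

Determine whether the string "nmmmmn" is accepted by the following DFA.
Processing string "nmmmmn":
  r0 --n--> r2
  r2 --m--> r2
  r2 --m--> r2
  r2 --m--> r2
  r2 --m--> r2
  r2 --n--> r1
Final state: r1
Accept states: {r2, r3}
No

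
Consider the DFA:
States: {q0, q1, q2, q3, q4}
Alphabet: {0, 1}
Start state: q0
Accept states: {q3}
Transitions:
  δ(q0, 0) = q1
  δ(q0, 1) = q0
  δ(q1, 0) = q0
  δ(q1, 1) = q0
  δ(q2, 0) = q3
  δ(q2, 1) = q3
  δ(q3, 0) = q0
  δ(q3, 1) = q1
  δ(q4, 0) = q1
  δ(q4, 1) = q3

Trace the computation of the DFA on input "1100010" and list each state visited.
read '1': q0 → q0
  read '1': q0 → q0
  read '0': q0 → q1
  read '0': q1 → q0
  read '0': q0 → q1
  read '1': q1 → q0
  read '0': q0 → q1
q0 -> q0 -> q0 -> q1 -> q0 -> q1 -> q0 -> q1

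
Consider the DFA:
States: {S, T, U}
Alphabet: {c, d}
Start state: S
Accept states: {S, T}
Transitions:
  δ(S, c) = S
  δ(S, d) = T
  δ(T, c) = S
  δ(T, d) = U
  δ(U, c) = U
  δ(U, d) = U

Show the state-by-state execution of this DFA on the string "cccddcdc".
read 'c': S → S
  read 'c': S → S
  read 'c': S → S
  read 'd': S → T
  read 'd': T → U
  read 'c': U → U
  read 'd': U → U
  read 'c': U → U
S -> S -> S -> S -> T -> U -> U -> U -> U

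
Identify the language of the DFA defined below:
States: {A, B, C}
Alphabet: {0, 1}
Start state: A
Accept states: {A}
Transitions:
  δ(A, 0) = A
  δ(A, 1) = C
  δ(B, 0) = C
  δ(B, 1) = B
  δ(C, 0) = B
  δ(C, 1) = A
Testing a few strings:
  '011' → accept
  '11' → accept
  '0111' → reject
  '1' → reject
State roles: A=value ≡ 0 (mod 3); B=value ≡ 2 (mod 3); C=value ≡ 1 (mod 3)
All binary strings representing a multiple of 3 (read in base 2; leading zeros allowed and ε counts as 0)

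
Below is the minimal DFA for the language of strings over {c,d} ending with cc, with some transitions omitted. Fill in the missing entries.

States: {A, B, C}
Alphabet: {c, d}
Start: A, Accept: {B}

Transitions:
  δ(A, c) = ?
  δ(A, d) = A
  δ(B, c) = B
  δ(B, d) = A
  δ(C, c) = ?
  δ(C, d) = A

From the language and accept set, identify what each state tracks — A: last symbol not c; B: two trailing c's; C: one trailing c.
Each missing δ(q, a) is the state matching the new tracked value after reading a.
δ(A, c) = C; δ(C, c) = B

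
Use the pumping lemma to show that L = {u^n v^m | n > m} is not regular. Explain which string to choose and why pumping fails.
Assume L is regular with pumping length p. Idea: pumping down the u-block drops the u-count to at most the v-count.
Choose s = u^(p+1) v^p ∈ L (|s| = 2p+1 ≥ p). By the pumping lemma, s = xyz with |xy| ≤ p, |y| > 0, so y = u^k with k ≥ 1. Take i = 0: xz = u^(p+1−k) v^p. Since k ≥ 1, p+1−k ≤ p, so the number of u's is no longer strictly greater than the number of v's, hence xz ∉ L.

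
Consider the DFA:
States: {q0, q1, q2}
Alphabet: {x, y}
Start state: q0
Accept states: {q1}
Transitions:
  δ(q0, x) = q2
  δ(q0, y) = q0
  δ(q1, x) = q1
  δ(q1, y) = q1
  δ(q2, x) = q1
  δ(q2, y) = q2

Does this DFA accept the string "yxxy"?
Processing string "yxxy":
  q0 --y--> q0
  q0 --x--> q2
  q2 --x--> q1
  q1 --y--> q1
Final state: q1
Accept states: {q1}
Yes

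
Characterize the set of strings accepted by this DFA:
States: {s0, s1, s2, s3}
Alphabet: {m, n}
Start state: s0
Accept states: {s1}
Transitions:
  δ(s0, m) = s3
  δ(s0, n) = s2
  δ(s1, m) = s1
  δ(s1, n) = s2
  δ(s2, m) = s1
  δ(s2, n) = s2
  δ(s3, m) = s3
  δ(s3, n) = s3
Testing a few strings:
  'mmn' → reject
  'n' → reject
  'nmmm' → accept
  'nmnm' → accept
State roles: s0=no input read; s1=started with n, last symbol m; s2=started with n, last symbol n; s3=started with m (dead)
All strings over {m,n} that start with n and end with m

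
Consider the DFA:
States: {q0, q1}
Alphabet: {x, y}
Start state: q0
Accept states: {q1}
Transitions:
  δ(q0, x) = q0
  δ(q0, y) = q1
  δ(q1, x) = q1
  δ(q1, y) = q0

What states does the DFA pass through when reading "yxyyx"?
read 'y': q0 → q1
  read 'x': q1 → q1
  read 'y': q1 → q0
  read 'y': q0 → q1
  read 'x': q1 → q1
q0 -> q1 -> q1 -> q0 -> q1 -> q1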